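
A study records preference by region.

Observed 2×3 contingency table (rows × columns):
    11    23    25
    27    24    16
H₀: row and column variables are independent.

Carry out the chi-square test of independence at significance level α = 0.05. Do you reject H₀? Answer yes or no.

Row totals [59, 67], col totals [38, 47, 41], n=126
χ² = (11−17.79)²/17.79 + (23−22.01)²/22.01 + (25−19.20)²/19.20 + (27−20.21)²/20.21 + (24−24.99)²/24.99 + (16−21.80)²/21.80 = 8.2591
df = 2
p-value (upper-tail) = 0.01609
At α=0.05: p < α → reject H₀

reject H₀: yes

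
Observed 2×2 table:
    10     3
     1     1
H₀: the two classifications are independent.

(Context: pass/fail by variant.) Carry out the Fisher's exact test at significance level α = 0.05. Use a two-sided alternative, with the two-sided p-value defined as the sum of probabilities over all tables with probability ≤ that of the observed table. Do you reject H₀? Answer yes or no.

reject H₀: no

Margins: r₁=13, r₂=2, c₁=11, c₂=4, n=15
p_obs = C(13,10)·C(2,1)/C(15,11); sum pmf over tables with pmf ≤ p_obs
p-value (two-sided) = 0.47619
At α=0.05: p ≥ α → fail to reject H₀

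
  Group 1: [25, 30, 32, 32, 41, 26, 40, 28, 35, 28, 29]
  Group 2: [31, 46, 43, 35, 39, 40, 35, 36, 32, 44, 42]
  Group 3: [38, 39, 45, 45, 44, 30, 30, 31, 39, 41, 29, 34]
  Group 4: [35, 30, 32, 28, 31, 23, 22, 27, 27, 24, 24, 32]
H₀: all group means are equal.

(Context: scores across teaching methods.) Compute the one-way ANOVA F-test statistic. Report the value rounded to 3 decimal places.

test statistic = 10.449

Group means [31.45, 38.45, 37.08, 27.92], grand mean 33.674
SSB = Σnᵢ(x̄ᵢ−x̄)² = 842.821; SSW = ΣΣ(x−x̄ᵢ)² = 1129.288
MSB = 842.821/3 = 280.9403; MSW = 1129.288/42 = 26.8878
F = MSB/MSW = 10.4486
df = (3, 42)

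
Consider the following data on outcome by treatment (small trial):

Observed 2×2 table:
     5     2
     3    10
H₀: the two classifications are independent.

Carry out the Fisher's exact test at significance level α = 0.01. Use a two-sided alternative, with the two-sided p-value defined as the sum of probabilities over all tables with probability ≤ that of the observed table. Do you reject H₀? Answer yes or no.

Margins: r₁=7, r₂=13, c₁=8, c₂=12, n=20
p_obs = C(7,5)·C(13,3)/C(20,8); sum pmf over tables with pmf ≤ p_obs
p-value (two-sided) = 0.06233
At α=0.01: p ≥ α → fail to reject H₀

reject H₀: no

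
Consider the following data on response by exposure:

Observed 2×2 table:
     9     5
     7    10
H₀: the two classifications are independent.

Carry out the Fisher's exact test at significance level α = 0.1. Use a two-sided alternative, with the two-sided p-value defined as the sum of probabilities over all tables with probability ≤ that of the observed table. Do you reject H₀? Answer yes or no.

reject H₀: no

Margins: r₁=14, r₂=17, c₁=16, c₂=15, n=31
p_obs = C(14,9)·C(17,7)/C(31,16); sum pmf over tables with pmf ≤ p_obs
p-value (two-sided) = 0.28516
At α=0.1: p ≥ α → fail to reject H₀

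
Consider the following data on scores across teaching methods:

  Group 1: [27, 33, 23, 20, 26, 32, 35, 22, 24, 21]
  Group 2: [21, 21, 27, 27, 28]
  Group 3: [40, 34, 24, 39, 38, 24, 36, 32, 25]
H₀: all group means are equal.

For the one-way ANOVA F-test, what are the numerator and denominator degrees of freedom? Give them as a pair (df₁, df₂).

degrees of freedom = [2, 21]

k = 3 groups, N = 24 total
df = (k−1, N−k) = (3−1, 24−3) = (2, 21)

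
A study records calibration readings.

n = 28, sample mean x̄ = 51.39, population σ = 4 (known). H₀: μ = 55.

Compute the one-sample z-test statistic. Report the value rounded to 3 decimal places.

SE = σ/√n = 4/√28 = 0.7559
z = (x̄−μ₀)/SE = (51.39−55)/0.7559 = -4.7756

test statistic = -4.776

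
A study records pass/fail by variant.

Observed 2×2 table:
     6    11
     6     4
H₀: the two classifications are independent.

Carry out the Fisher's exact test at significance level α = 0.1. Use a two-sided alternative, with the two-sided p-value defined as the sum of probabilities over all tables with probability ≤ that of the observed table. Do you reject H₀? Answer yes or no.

Margins: r₁=17, r₂=10, c₁=12, c₂=15, n=27
p_obs = C(17,6)·C(10,6)/C(27,12); sum pmf over tables with pmf ≤ p_obs
p-value (two-sided) = 0.25660
At α=0.1: p ≥ α → fail to reject H₀

reject H₀: no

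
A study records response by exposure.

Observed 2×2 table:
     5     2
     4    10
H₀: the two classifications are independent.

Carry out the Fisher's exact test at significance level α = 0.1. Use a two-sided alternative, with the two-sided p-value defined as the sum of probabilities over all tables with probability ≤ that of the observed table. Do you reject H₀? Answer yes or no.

Margins: r₁=7, r₂=14, c₁=9, c₂=12, n=21
p_obs = C(7,5)·C(14,4)/C(21,9); sum pmf over tables with pmf ≤ p_obs
p-value (two-sided) = 0.15882
At α=0.1: p ≥ α → fail to reject H₀

reject H₀: no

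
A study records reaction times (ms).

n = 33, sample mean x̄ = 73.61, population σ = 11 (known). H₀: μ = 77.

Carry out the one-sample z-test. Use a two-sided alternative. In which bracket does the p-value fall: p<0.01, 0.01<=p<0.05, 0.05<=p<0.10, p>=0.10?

p-value bracket: 0.05<=p<0.10

SE = σ/√n = 11/√33 = 1.9149
z = (x̄−μ₀)/SE = (73.61−77)/1.9149 = -1.7704
p-value (two-sided) = 0.07667
→ bracket: 0.05<=p<0.10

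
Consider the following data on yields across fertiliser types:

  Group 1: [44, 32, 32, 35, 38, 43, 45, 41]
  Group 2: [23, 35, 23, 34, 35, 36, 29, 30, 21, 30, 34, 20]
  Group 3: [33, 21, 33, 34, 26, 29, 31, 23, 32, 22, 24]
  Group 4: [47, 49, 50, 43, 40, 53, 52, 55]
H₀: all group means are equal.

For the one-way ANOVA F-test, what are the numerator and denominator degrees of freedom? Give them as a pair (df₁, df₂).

k = 4 groups, N = 39 total
df = (k−1, N−k) = (4−1, 39−4) = (3, 35)

degrees of freedom = [3, 35]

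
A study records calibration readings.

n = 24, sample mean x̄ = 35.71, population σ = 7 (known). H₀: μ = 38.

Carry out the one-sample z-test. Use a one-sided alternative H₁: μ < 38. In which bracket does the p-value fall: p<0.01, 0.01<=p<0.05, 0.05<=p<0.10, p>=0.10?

SE = σ/√n = 7/√24 = 1.4289
z = (x̄−μ₀)/SE = (35.71−38)/1.4289 = -1.6027
p-value (one-sided, H₁ less) = 0.05450
→ bracket: 0.05<=p<0.10

p-value bracket: 0.05<=p<0.10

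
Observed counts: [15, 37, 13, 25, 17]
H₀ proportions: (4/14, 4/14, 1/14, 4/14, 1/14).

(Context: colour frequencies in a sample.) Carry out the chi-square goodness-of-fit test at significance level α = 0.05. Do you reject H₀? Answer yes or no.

reject H₀: yes

n = 107; E_i = n·p_i = [30.57, 30.57, 7.64, 30.57, 7.64]
χ² = (15−30.57)²/30.57 + (37−30.57)²/30.57 + (13−7.64)²/7.64 + (25−30.57)²/30.57 + (17−7.64)²/7.64 = 25.5093
df = 4
p-value (upper-tail) = 0.00004
At α=0.05: p < α → reject H₀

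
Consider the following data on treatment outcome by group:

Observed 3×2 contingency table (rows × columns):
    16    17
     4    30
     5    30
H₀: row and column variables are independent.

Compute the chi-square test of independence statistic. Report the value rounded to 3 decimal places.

test statistic = 15.214

Row totals [33, 34, 35], col totals [25, 77], n=102
χ² = (16−8.09)²/8.09 + (17−24.91)²/24.91 + (4−8.33)²/8.33 + (30−25.67)²/25.67 + (5−8.58)²/8.58 + (30−26.42)²/26.42 = 15.2142
df = 2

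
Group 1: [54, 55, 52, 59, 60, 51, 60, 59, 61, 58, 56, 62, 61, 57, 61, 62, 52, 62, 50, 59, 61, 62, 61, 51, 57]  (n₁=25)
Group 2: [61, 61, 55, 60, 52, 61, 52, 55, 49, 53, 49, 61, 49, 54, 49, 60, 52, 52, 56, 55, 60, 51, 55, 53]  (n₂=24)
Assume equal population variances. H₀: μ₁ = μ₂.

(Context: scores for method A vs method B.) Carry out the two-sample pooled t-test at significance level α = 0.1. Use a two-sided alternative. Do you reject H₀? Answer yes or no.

reject H₀: yes

x̄₁=57.720, s₁=3.995, n₁=25
x̄₂=54.792, s₂=4.293, n₂=24
s_p² = [24·3.995² + 23·4.293²]/47 = 17.1702
SE = √(s_p²·(1/25+1/24)) = 1.1842
t = (57.720−54.792)/1.1842 = 2.4729
df = 47
p-value (two-sided) = 0.01707
At α=0.1: p < α → reject H₀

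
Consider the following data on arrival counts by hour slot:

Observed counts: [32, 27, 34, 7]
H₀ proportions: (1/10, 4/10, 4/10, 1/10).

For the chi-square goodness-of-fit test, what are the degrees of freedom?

degrees of freedom = 3

df = k − 1 = 4 − 1 = 3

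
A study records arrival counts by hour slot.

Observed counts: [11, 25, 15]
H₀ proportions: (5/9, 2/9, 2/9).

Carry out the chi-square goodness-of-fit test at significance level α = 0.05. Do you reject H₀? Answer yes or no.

n = 51; E_i = n·p_i = [28.33, 11.33, 11.33]
χ² = (11−28.33)²/28.33 + (25−11.33)²/11.33 + (15−11.33)²/11.33 = 28.2706
df = 2
p-value (upper-tail) = 0.00000
At α=0.05: p < α → reject H₀

reject H₀: yes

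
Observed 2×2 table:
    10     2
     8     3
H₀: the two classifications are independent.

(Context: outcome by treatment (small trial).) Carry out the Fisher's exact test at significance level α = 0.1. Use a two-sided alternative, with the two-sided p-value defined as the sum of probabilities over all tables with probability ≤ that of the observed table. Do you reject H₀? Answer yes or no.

reject H₀: no

Margins: r₁=12, r₂=11, c₁=18, c₂=5, n=23
p_obs = C(12,10)·C(11,8)/C(23,18); sum pmf over tables with pmf ≤ p_obs
p-value (two-sided) = 0.64041
At α=0.1: p ≥ α → fail to reject H₀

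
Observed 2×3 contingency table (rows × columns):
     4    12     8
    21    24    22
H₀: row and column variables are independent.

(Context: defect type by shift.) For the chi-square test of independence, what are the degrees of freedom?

degrees of freedom = 2

df = (r−1)(c−1) = (2−1)·(3−1) = 2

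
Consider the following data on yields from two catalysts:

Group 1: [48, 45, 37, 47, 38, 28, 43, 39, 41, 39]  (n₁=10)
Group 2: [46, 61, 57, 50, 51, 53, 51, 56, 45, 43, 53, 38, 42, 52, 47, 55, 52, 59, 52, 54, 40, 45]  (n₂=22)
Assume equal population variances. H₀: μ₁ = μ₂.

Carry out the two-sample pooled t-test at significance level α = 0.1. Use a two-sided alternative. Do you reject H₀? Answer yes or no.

reject H₀: yes

x̄₁=40.500, s₁=5.817, n₁=10
x̄₂=50.091, s₂=6.140, n₂=22
s_p² = [9·5.817² + 21·6.140²]/30 = 36.5439
SE = √(s_p²·(1/10+1/22)) = 2.3055
t = (40.500−50.091)/2.3055 = -4.1600
df = 30
p-value (two-sided) = 0.00025
At α=0.1: p < α → reject H₀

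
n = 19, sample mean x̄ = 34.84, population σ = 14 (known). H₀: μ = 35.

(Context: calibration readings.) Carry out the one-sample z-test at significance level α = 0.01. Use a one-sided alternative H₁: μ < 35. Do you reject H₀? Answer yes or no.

reject H₀: no

SE = σ/√n = 14/√19 = 3.2118
z = (x̄−μ₀)/SE = (34.84−35)/3.2118 = -0.0498
p-value (one-sided, H₁ less) = 0.48013
At α=0.01: p ≥ α → fail to reject H₀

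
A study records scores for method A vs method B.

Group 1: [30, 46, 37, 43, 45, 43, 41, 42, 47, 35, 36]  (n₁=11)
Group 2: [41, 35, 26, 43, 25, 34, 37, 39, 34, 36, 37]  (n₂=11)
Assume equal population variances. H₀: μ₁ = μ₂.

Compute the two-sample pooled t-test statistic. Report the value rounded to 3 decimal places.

x̄₁=40.455, s₁=5.298, n₁=11
x̄₂=35.182, s₂=5.546, n₂=11
s_p² = [10·5.298² + 10·5.546²]/20 = 29.4182
SE = √(s_p²·(1/11+1/11)) = 2.3127
t = (40.455−35.182)/2.3127 = 2.2799
df = 20

test statistic = 2.280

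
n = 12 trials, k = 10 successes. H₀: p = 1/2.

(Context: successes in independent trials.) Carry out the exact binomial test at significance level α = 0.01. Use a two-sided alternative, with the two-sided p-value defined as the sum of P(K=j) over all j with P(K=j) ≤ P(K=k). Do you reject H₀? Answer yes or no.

Exact binomial: n=12, k=10, p₀=1/2=0.5000
P(X=j) = C(n,j)·p₀^j·(1−p₀)^(n−j); p = Σ P(X=j) over j with P(X=j) ≤ P(X=10)
p-value (two-sided) = 0.03857
At α=0.01: p ≥ α → fail to reject H₀

reject H₀: no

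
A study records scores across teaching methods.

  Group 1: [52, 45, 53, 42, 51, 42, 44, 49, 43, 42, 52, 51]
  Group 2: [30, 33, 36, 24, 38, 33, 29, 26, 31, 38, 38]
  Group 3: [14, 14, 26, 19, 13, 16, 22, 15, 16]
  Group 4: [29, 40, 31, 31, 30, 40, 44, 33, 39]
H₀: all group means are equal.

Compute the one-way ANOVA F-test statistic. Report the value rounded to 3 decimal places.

test statistic = 66.990

Group means [47.17, 32.36, 17.22, 35.22], grand mean 34.000
SSB = Σnᵢ(x̄ᵢ−x̄)² = 4656.677; SSW = ΣΣ(x−x̄ᵢ)² = 857.323
MSB = 4656.677/3 = 1552.2256; MSW = 857.323/37 = 23.1709
F = MSB/MSW = 66.9903
df = (3, 37)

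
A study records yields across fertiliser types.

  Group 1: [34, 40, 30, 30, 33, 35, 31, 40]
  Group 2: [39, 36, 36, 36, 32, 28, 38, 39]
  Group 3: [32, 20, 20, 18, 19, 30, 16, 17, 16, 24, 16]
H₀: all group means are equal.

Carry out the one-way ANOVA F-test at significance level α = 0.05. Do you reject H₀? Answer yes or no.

reject H₀: yes

Group means [34.12, 35.50, 20.73], grand mean 29.074
SSB = Σnᵢ(x̄ᵢ−x̄)² = 1300.795; SSW = ΣΣ(x−x̄ᵢ)² = 531.057
MSB = 1300.795/2 = 650.3975; MSW = 531.057/24 = 22.1274
F = MSB/MSW = 29.3934
df = (2, 24)
p-value (upper-tail) = 0.00000
At α=0.05: p < α → reject H₀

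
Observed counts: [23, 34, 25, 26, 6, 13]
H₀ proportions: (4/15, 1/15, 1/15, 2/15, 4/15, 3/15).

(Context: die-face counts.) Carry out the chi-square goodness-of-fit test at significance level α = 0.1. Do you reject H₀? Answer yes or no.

n = 127; E_i = n·p_i = [33.87, 8.47, 8.47, 16.93, 33.87, 25.40]
χ² = (23−33.87)²/33.87 + (34−8.47)²/8.47 + (25−8.47)²/8.47 + (26−16.93)²/16.93 + (6−33.87)²/33.87 + (13−25.40)²/25.40 = 146.6122
df = 5
p-value (upper-tail) = 0.00000
At α=0.1: p < α → reject H₀

reject H₀: yes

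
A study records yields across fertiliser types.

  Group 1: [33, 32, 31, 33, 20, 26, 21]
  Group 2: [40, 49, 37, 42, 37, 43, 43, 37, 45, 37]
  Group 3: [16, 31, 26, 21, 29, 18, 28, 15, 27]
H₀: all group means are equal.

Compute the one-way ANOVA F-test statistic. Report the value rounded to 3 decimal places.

test statistic = 28.417

Group means [28.00, 41.00, 23.44], grand mean 31.423
SSB = Σnᵢ(x̄ᵢ−x̄)² = 1572.124; SSW = ΣΣ(x−x̄ᵢ)² = 636.222
MSB = 1572.124/2 = 786.0620; MSW = 636.222/23 = 27.6618
F = MSB/MSW = 28.4168
df = (2, 23)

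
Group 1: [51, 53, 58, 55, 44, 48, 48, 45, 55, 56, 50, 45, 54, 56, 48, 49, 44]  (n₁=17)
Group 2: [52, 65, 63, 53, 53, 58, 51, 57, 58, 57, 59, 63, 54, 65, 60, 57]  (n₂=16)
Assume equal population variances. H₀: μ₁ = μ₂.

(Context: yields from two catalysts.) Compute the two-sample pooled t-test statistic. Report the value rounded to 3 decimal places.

x̄₁=50.529, s₁=4.625, n₁=17
x̄₂=57.812, s₂=4.520, n₂=16
s_p² = [16·4.625² + 15·4.520²]/31 = 20.9249
SE = √(s_p²·(1/17+1/16)) = 1.5933
t = (50.529−57.812)/1.5933 = -4.5710
df = 31

test statistic = -4.571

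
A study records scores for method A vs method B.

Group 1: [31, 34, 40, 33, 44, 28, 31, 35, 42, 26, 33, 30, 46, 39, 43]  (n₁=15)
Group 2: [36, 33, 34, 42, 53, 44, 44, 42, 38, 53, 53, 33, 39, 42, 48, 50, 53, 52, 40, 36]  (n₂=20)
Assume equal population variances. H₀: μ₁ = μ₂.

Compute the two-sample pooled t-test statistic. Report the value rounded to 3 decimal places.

x̄₁=35.667, s₁=6.241, n₁=15
x̄₂=43.250, s₂=7.210, n₂=20
s_p² = [14·6.241² + 19·7.210²]/33 = 46.4571
SE = √(s_p²·(1/15+1/20)) = 2.3281
t = (35.667−43.250)/2.3281 = -3.2573
df = 33

test statistic = -3.257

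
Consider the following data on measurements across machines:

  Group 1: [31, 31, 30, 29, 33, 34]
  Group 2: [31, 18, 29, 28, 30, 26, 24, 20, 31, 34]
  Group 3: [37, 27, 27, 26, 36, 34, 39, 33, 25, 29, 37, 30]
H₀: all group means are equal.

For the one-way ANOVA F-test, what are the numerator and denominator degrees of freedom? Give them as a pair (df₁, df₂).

k = 3 groups, N = 28 total
df = (k−1, N−k) = (3−1, 28−3) = (2, 25)

degrees of freedom = [2, 25]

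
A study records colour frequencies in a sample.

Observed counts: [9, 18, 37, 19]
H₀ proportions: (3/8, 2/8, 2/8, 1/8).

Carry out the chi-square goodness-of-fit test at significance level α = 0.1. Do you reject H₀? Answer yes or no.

reject H₀: yes

n = 83; E_i = n·p_i = [31.12, 20.75, 20.75, 10.38]
χ² = (9−31.12)²/31.12 + (18−20.75)²/20.75 + (37−20.75)²/20.75 + (19−10.38)²/10.38 = 35.9880
df = 3
p-value (upper-tail) = 0.00000
At α=0.1: p < α → reject H₀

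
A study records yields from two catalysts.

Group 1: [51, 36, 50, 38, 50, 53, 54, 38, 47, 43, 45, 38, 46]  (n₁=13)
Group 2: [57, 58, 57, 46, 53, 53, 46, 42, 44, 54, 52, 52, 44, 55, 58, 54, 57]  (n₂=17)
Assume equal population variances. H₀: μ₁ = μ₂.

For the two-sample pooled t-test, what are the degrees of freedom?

df = n₁ + n₂ − 2 = 13 + 17 − 2 = 28

degrees of freedom = 28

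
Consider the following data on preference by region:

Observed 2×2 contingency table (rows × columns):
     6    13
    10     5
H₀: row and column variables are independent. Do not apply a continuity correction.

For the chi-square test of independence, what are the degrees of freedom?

degrees of freedom = 1

df = (r−1)(c−1) = (2−1)·(2−1) = 1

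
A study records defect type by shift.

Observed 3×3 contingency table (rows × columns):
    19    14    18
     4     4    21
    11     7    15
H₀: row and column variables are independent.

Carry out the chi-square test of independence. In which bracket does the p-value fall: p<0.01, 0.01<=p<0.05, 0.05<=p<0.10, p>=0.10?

p-value bracket: 0.01<=p<0.05

Row totals [51, 29, 33], col totals [34, 25, 54], n=113
χ² = (19−15.35)²/15.35 + (14−11.28)²/11.28 + (18−24.37)²/24.37 + (4−8.73)²/8.73 + (4−6.42)²/6.42 + (21−13.86)²/13.86 + (11−9.93)²/9.93 + (7−7.30)²/7.30 + (15−15.77)²/15.77 = 10.5052
df = 4
p-value (upper-tail) = 0.03272
→ bracket: 0.01<=p<0.05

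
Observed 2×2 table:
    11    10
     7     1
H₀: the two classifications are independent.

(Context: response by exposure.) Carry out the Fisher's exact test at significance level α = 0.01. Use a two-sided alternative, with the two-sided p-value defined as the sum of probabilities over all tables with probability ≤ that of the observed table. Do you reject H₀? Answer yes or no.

Margins: r₁=21, r₂=8, c₁=18, c₂=11, n=29
p_obs = C(21,11)·C(8,7)/C(29,18); sum pmf over tables with pmf ≤ p_obs
p-value (two-sided) = 0.10965
At α=0.01: p ≥ α → fail to reject H₀

reject H₀: no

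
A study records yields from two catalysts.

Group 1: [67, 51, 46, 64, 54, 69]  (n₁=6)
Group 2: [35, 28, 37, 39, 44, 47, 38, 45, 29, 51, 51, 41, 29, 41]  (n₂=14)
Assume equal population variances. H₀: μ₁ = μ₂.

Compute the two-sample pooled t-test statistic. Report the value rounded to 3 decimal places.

test statistic = 4.728

x̄₁=58.500, s₁=9.439, n₁=6
x̄₂=39.643, s₂=7.632, n₂=14
s_p² = [5·9.439² + 13·7.632²]/18 = 66.8175
SE = √(s_p²·(1/6+1/14)) = 3.9886
t = (58.500−39.643)/3.9886 = 4.7278
df = 18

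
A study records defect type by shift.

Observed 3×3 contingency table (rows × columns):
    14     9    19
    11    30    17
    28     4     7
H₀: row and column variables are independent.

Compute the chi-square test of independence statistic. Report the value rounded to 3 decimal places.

Row totals [42, 58, 39], col totals [53, 43, 43], n=139
χ² = (14−16.01)²/16.01 + (9−12.99)²/12.99 + (19−12.99)²/12.99 + (11−22.12)²/22.12 + (30−17.94)²/17.94 + (17−17.94)²/17.94 + (28−14.87)²/14.87 + (4−12.06)²/12.06 + (7−12.06)²/12.06 = 37.1061
df = 4

test statistic = 37.106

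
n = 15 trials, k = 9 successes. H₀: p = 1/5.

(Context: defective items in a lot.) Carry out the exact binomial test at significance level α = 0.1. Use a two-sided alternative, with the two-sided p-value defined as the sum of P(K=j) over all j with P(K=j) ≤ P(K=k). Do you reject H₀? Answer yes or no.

Exact binomial: n=15, k=9, p₀=1/5=0.2000
P(X=j) = C(n,j)·p₀^j·(1−p₀)^(n−j); p = Σ P(X=j) over j with P(X=j) ≤ P(X=9)
p-value (two-sided) = 0.00078
At α=0.1: p < α → reject H₀

reject H₀: yes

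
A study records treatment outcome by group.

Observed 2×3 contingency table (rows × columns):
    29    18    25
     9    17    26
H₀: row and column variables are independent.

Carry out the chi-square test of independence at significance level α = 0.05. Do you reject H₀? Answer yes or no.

Row totals [72, 52], col totals [38, 35, 51], n=124
χ² = (29−22.06)²/22.06 + (18−20.32)²/20.32 + (25−29.61)²/29.61 + (9−15.94)²/15.94 + (17−14.68)²/14.68 + (26−21.39)²/21.39 = 7.5450
df = 2
p-value (upper-tail) = 0.02299
At α=0.05: p < α → reject H₀

reject H₀: yes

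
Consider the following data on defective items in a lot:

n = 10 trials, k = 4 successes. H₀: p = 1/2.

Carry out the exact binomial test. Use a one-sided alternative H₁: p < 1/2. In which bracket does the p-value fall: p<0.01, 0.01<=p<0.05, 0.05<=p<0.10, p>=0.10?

p-value bracket: p>=0.10

Exact binomial: n=10, k=4, p₀=1/2=0.5000
P(X≤4) from Σ C(n,i)·p₀^i·(1−p₀)^(n−i)
p-value (one-sided, H₁ less) = 0.37695
→ bracket: p>=0.10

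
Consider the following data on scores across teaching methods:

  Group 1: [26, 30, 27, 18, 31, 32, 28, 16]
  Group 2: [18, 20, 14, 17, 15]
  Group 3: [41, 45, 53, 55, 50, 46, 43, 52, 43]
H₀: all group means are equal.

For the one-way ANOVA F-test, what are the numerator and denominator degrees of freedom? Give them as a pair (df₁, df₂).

degrees of freedom = [2, 19]

k = 3 groups, N = 22 total
df = (k−1, N−k) = (3−1, 22−3) = (2, 19)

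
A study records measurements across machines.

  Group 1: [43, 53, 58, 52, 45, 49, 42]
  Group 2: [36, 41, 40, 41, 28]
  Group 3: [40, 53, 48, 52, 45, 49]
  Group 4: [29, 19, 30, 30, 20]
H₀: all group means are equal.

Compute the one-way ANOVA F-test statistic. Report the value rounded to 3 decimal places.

Group means [48.86, 37.20, 47.83, 25.60], grand mean 41.000
SSB = Σnᵢ(x̄ᵢ−x̄)² = 1970.310; SSW = ΣΣ(x−x̄ᵢ)² = 569.690
MSB = 1970.310/3 = 656.7698; MSW = 569.690/19 = 29.9837
F = MSB/MSW = 21.9042
df = (3, 19)

test statistic = 21.904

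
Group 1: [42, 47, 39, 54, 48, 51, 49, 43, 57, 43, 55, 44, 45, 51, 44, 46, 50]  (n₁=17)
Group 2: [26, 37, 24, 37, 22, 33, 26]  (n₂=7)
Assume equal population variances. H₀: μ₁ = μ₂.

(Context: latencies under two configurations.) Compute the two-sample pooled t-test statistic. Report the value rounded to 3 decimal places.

x̄₁=47.529, s₁=4.989, n₁=17
x̄₂=29.286, s₂=6.264, n₂=7
s_p² = [16·4.989² + 6·6.264²]/22 = 28.8029
SE = √(s_p²·(1/17+1/7)) = 2.4102
t = (47.529−29.286)/2.4102 = 7.5694
df = 22

test statistic = 7.569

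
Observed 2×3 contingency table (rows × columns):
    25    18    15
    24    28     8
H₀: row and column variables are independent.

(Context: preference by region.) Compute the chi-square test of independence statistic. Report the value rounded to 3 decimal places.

Row totals [58, 60], col totals [49, 46, 23], n=118
χ² = (25−24.08)²/24.08 + (18−22.61)²/22.61 + (15−11.31)²/11.31 + (24−24.92)²/24.92 + (28−23.39)²/23.39 + (8−11.69)²/11.69 = 4.2921
df = 2

test statistic = 4.292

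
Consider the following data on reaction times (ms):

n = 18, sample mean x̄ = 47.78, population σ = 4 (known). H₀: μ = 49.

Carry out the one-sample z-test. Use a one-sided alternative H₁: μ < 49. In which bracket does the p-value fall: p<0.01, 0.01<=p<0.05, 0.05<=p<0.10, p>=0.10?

SE = σ/√n = 4/√18 = 0.9428
z = (x̄−μ₀)/SE = (47.78−49)/0.9428 = -1.2940
p-value (one-sided, H₁ less) = 0.09783
→ bracket: 0.05<=p<0.10

p-value bracket: 0.05<=p<0.10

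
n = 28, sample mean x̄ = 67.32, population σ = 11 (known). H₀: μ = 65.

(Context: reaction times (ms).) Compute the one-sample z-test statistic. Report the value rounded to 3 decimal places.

test statistic = 1.116

SE = σ/√n = 11/√28 = 2.0788
z = (x̄−μ₀)/SE = (67.32−65)/2.0788 = 1.1160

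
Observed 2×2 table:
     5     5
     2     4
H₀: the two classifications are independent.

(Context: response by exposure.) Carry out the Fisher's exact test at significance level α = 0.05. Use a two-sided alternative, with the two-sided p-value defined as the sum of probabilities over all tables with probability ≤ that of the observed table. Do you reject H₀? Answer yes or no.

reject H₀: no

Margins: r₁=10, r₂=6, c₁=7, c₂=9, n=16
p_obs = C(10,5)·C(6,2)/C(16,7); sum pmf over tables with pmf ≤ p_obs
p-value (two-sided) = 0.63287
At α=0.05: p ≥ α → fail to reject H₀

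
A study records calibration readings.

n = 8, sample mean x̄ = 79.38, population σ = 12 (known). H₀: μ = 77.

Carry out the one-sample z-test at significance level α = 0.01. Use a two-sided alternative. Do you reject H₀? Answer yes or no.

SE = σ/√n = 12/√8 = 4.2426
z = (x̄−μ₀)/SE = (79.38−77)/4.2426 = 0.5610
p-value (two-sided) = 0.57482
At α=0.01: p ≥ α → fail to reject H₀

reject H₀: no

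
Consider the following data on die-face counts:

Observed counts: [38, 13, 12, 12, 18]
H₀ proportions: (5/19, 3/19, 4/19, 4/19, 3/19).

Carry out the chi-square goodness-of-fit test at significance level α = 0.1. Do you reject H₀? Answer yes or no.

n = 93; E_i = n·p_i = [24.47, 14.68, 19.58, 19.58, 14.68]
χ² = (38−24.47)²/24.47 + (13−14.68)²/14.68 + (12−19.58)²/19.58 + (12−19.58)²/19.58 + (18−14.68)²/14.68 = 14.2853
df = 4
p-value (upper-tail) = 0.00644
At α=0.1: p < α → reject H₀

reject H₀: yes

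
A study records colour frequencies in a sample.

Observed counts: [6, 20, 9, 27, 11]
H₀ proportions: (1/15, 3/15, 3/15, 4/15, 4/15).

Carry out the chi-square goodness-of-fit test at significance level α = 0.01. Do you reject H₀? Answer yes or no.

n = 73; E_i = n·p_i = [4.87, 14.60, 14.60, 19.47, 19.47]
χ² = (6−4.87)²/4.87 + (20−14.60)²/14.60 + (9−14.60)²/14.60 + (27−19.47)²/19.47 + (11−19.47)²/19.47 = 11.0068
df = 4
p-value (upper-tail) = 0.02649
At α=0.01: p ≥ α → fail to reject H₀

reject H₀: no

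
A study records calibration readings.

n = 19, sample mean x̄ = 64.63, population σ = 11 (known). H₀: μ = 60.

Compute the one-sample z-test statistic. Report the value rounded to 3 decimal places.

SE = σ/√n = 11/√19 = 2.5236
z = (x̄−μ₀)/SE = (64.63−60)/2.5236 = 1.8347

test statistic = 1.835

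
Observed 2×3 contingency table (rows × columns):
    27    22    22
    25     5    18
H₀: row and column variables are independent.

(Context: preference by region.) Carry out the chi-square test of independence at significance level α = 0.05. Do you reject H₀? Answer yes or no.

reject H₀: yes

Row totals [71, 48], col totals [52, 27, 40], n=119
χ² = (27−31.03)²/31.03 + (22−16.11)²/16.11 + (22−23.87)²/23.87 + (25−20.97)²/20.97 + (5−10.89)²/10.89 + (18−16.13)²/16.13 = 6.9966
df = 2
p-value (upper-tail) = 0.03025
At α=0.05: p < α → reject H₀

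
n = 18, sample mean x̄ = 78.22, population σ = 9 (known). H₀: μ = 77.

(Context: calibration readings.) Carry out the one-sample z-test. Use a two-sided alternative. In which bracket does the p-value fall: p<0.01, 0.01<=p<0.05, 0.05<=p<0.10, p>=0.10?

p-value bracket: p>=0.10

SE = σ/√n = 9/√18 = 2.1213
z = (x̄−μ₀)/SE = (78.22−77)/2.1213 = 0.5751
p-value (two-sided) = 0.56521
→ bracket: p>=0.10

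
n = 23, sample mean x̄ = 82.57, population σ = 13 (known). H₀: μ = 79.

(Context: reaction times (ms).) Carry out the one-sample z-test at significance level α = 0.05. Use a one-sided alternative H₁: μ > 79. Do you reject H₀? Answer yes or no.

SE = σ/√n = 13/√23 = 2.7107
z = (x̄−μ₀)/SE = (82.57−79)/2.7107 = 1.3170
p-value (one-sided, H₁ greater) = 0.09392
At α=0.05: p ≥ α → fail to reject H₀

reject H₀: no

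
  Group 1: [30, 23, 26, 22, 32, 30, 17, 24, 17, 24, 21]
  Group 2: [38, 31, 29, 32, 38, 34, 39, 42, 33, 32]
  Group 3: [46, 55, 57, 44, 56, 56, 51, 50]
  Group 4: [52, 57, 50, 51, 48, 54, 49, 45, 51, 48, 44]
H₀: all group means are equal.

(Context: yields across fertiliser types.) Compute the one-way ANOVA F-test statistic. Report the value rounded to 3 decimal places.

Group means [24.18, 34.80, 51.88, 49.91], grand mean 39.450
SSB = Σnᵢ(x̄ᵢ−x̄)² = 5218.880; SSW = ΣΣ(x−x̄ᵢ)² = 721.020
MSB = 5218.880/3 = 1739.6265; MSW = 721.020/36 = 20.0283
F = MSB/MSW = 86.8582
df = (3, 36)

test statistic = 86.858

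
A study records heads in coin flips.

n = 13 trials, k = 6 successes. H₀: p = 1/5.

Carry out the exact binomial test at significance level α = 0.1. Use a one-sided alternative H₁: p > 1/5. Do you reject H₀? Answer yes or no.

Exact binomial: n=13, k=6, p₀=1/5=0.2000
P(X≥6) from Σ C(n,i)·p₀^i·(1−p₀)^(n−i)
p-value (one-sided, H₁ greater) = 0.03004
At α=0.1: p < α → reject H₀

reject H₀: yes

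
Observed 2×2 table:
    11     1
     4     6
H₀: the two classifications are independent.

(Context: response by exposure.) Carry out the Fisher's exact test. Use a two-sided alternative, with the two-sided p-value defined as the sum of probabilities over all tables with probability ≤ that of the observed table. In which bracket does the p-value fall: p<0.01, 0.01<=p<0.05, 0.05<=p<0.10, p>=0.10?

Margins: r₁=12, r₂=10, c₁=15, c₂=7, n=22
p_obs = C(12,11)·C(10,4)/C(22,15); sum pmf over tables with pmf ≤ p_obs
p-value (two-sided) = 0.02012
→ bracket: 0.01<=p<0.05

p-value bracket: 0.01<=p<0.05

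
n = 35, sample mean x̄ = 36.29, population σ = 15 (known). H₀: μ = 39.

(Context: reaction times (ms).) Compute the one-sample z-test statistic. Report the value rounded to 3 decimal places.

SE = σ/√n = 15/√35 = 2.5355
z = (x̄−μ₀)/SE = (36.29−39)/2.5355 = -1.0688

test statistic = -1.069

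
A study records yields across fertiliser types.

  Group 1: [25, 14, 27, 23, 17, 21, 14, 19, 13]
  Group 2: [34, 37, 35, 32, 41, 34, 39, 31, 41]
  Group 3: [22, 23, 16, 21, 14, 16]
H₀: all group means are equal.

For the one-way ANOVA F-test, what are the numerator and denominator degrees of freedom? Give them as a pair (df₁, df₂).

k = 3 groups, N = 24 total
df = (k−1, N−k) = (3−1, 24−3) = (2, 21)

degrees of freedom = [2, 21]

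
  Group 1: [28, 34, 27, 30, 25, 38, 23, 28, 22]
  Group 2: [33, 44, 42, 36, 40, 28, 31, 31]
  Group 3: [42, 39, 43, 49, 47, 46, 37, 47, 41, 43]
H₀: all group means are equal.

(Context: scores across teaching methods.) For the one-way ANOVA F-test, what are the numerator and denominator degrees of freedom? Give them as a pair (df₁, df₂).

k = 3 groups, N = 27 total
df = (k−1, N−k) = (3−1, 27−3) = (2, 24)

degrees of freedom = [2, 24]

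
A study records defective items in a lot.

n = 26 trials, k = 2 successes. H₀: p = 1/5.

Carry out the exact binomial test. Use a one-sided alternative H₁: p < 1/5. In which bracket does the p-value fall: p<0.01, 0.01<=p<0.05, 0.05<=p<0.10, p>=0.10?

p-value bracket: 0.05<=p<0.10

Exact binomial: n=26, k=2, p₀=1/5=0.2000
P(X≤2) from Σ C(n,i)·p₀^i·(1−p₀)^(n−i)
p-value (one-sided, H₁ less) = 0.08406
→ bracket: 0.05<=p<0.10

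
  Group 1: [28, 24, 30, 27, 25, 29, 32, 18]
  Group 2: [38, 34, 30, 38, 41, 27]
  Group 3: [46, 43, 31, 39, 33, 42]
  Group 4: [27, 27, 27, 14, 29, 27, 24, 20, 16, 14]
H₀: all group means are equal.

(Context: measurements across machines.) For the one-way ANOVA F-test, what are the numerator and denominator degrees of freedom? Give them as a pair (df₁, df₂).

k = 4 groups, N = 30 total
df = (k−1, N−k) = (4−1, 30−4) = (3, 26)

degrees of freedom = [3, 26]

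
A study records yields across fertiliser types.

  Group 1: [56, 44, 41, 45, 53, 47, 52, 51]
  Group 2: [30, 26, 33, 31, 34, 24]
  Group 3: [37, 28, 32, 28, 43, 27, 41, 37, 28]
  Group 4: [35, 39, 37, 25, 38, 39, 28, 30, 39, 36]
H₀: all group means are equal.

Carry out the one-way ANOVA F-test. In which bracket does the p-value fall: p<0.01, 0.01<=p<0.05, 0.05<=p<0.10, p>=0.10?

Group means [48.62, 29.67, 33.44, 34.60], grand mean 36.788
SSB = Σnᵢ(x̄ᵢ−x̄)² = 1573.685; SSW = ΣΣ(x−x̄ᵢ)² = 803.831
MSB = 1573.685/3 = 524.5615; MSW = 803.831/29 = 27.7183
F = MSB/MSW = 18.9247
df = (3, 29)
p-value (upper-tail) = 0.00000
→ bracket: p<0.01

p-value bracket: p<0.01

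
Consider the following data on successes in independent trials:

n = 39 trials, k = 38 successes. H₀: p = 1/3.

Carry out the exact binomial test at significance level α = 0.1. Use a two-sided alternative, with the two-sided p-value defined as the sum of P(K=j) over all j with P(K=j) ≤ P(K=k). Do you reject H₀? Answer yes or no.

reject H₀: yes

Exact binomial: n=39, k=38, p₀=1/3=0.3333
P(X=j) = C(n,j)·p₀^j·(1−p₀)^(n−j); p = Σ P(X=j) over j with P(X=j) ≤ P(X=38)
p-value (two-sided) = 0.00000
At α=0.1: p < α → reject H₀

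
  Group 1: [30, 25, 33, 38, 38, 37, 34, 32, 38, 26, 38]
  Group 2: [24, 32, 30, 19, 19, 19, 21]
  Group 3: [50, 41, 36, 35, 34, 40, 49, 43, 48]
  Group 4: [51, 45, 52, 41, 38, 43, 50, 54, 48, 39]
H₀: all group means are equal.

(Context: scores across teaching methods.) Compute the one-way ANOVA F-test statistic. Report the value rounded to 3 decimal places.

Group means [33.55, 23.43, 41.78, 46.10], grand mean 37.027
SSB = Σnᵢ(x̄ᵢ−x̄)² = 2454.076; SSW = ΣΣ(x−x̄ᵢ)² = 1014.897
MSB = 2454.076/3 = 818.0253; MSW = 1014.897/33 = 30.7545
F = MSB/MSW = 26.5986
df = (3, 33)

test statistic = 26.599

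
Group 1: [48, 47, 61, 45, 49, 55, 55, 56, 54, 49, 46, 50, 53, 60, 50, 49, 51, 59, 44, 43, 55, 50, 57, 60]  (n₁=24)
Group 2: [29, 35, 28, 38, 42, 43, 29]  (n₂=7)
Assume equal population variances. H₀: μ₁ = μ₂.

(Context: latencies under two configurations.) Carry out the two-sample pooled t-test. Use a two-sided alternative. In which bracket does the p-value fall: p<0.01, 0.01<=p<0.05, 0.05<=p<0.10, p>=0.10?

p-value bracket: p<0.01

x̄₁=51.917, s₁=5.283, n₁=24
x̄₂=34.857, s₂=6.362, n₂=7
s_p² = [23·5.283² + 6·6.362²]/29 = 30.5066
SE = √(s_p²·(1/24+1/7)) = 2.3726
t = (51.917−34.857)/2.3726 = 7.1903
df = 29
p-value (two-sided) = 0.00000
→ bracket: p<0.01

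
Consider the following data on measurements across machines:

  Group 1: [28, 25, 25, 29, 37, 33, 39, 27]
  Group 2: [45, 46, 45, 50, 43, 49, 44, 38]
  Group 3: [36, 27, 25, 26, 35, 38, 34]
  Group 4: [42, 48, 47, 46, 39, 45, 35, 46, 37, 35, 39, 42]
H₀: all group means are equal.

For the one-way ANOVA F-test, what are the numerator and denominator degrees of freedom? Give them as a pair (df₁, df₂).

degrees of freedom = [3, 31]

k = 4 groups, N = 35 total
df = (k−1, N−k) = (4−1, 35−4) = (3, 31)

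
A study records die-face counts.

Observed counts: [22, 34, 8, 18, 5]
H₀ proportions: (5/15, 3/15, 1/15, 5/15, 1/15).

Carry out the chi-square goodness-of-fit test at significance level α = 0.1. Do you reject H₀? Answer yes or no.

n = 87; E_i = n·p_i = [29.00, 17.40, 5.80, 29.00, 5.80]
χ² = (22−29.00)²/29.00 + (34−17.40)²/17.40 + (8−5.80)²/5.80 + (18−29.00)²/29.00 + (5−5.80)²/5.80 = 22.6437
df = 4
p-value (upper-tail) = 0.00015
At α=0.1: p < α → reject H₀

reject H₀: yes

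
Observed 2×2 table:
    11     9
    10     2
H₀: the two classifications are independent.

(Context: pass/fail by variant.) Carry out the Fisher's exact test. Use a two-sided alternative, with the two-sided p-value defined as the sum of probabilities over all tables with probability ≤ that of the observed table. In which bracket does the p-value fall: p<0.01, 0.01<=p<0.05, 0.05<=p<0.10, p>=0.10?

p-value bracket: p>=0.10

Margins: r₁=20, r₂=12, c₁=21, c₂=11, n=32
p_obs = C(20,11)·C(12,10)/C(32,21); sum pmf over tables with pmf ≤ p_obs
p-value (two-sided) = 0.13885
→ bracket: p>=0.10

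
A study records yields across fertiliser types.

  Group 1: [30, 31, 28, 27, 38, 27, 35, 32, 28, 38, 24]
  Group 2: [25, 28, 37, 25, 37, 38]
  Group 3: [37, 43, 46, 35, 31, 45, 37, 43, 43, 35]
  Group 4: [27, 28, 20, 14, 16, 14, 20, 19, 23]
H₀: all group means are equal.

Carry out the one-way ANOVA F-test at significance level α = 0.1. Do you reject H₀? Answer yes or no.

reject H₀: yes

Group means [30.73, 31.67, 39.50, 20.11], grand mean 30.667
SSB = Σnᵢ(x̄ᵢ−x̄)² = 1789.096; SSW = ΣΣ(x−x̄ᵢ)² = 858.904
MSB = 1789.096/3 = 596.3653; MSW = 858.904/32 = 26.8408
F = MSB/MSW = 22.2187
df = (3, 32)
p-value (upper-tail) = 0.00000
At α=0.1: p < α → reject H₀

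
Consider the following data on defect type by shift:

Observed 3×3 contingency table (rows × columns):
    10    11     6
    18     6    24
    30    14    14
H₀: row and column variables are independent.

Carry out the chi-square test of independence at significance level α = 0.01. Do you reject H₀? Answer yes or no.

reject H₀: yes

Row totals [27, 48, 58], col totals [58, 31, 44], n=133
χ² = (10−11.77)²/11.77 + (11−6.29)²/6.29 + (6−8.93)²/8.93 + (18−20.93)²/20.93 + (6−11.19)²/11.19 + (24−15.88)²/15.88 + (30−25.29)²/25.29 + (14−13.52)²/13.52 + (14−19.19)²/19.19 = 14.0149
df = 4
p-value (upper-tail) = 0.00725
At α=0.01: p < α → reject H₀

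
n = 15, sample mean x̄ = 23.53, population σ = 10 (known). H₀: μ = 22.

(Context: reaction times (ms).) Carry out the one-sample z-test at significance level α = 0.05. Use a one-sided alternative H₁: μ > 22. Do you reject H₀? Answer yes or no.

SE = σ/√n = 10/√15 = 2.5820
z = (x̄−μ₀)/SE = (23.53−22)/2.5820 = 0.5926
p-value (one-sided, H₁ greater) = 0.27674
At α=0.05: p ≥ α → fail to reject H₀

reject H₀: no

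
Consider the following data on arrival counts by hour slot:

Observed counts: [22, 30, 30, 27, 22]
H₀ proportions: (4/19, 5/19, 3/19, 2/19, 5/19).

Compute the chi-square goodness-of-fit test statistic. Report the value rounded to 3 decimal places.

test statistic = 23.074

n = 131; E_i = n·p_i = [27.58, 34.47, 20.68, 13.79, 34.47]
χ² = (22−27.58)²/27.58 + (30−34.47)²/34.47 + (30−20.68)²/20.68 + (27−13.79)²/13.79 + (22−34.47)²/34.47 = 23.0740
df = 4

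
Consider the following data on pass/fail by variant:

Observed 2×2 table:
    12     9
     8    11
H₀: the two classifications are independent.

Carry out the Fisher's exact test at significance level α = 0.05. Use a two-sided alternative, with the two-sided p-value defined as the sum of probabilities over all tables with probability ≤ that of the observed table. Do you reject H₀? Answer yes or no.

Margins: r₁=21, r₂=19, c₁=20, c₂=20, n=40
p_obs = C(21,12)·C(19,8)/C(40,20); sum pmf over tables with pmf ≤ p_obs
p-value (two-sided) = 0.52725
At α=0.05: p ≥ α → fail to reject H₀

reject H₀: no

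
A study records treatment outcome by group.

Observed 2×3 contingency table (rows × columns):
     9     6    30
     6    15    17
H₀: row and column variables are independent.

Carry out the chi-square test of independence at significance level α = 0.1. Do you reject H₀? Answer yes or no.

Row totals [45, 38], col totals [15, 21, 47], n=83
χ² = (9−8.13)²/8.13 + (6−11.39)²/11.39 + (30−25.48)²/25.48 + (6−6.87)²/6.87 + (15−9.61)²/9.61 + (17−21.52)²/21.52 = 7.5160
df = 2
p-value (upper-tail) = 0.02333
At α=0.1: p < α → reject H₀

reject H₀: yes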